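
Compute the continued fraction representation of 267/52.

Run the Euclidean algorithm on 267 and 52; the successive quotients are the partial quotients a_0, a_1, ... (each step inverts the fractional part left over by the previous one):
  267 = 5*52 + 7, so a_0 = 5.
  52 = 7*7 + 3, so a_1 = 7.
  7 = 2*3 + 1, so a_2 = 2.
  3 = 3*1 + 0, so a_3 = 3.
The remainder reaches 0 after 4 divisions, so the expansion has 4 partial quotients, read off in order.

[5; 7, 2, 3]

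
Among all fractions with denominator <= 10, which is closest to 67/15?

40/9

Expand x = 67/15 as a continued fraction with the Euclidean algorithm:
  67 = 4*15 + 7, so a_0 = 4.
  15 = 2*7 + 1, so a_1 = 2.
  7 = 7*1 + 0, so a_2 = 7.
so x = [4; 2, 7].
Convergents (p_i = a_i*p_{i-1} + p_{i-2}, q_i = a_i*q_{i-1} + q_{i-2} with p_{-2}=0, p_{-1}=1, q_{-2}=1, q_{-1}=0), until the denominator exceeds 10:
  i=0: a_0=4, p_0 = 4*1 + 0 = 4, q_0 = 4*0 + 1 = 1.
  i=1: a_1=2, p_1 = 2*4 + 1 = 9, q_1 = 2*1 + 0 = 2.
  i=2: a_2=7, p_2 = 7*9 + 4 = 67, q_2 = 7*2 + 1 = 15.
q_2 = 15 > 10, so the last convergent with denominator <= 10 is p_1/q_1 = 9/2.
The closest fraction with denominator <= 10 is either p_1/q_1 or the intermediate fraction (k*p_1 + p_0)/(k*q_1 + q_0) with the largest k >= 1 whose denominator stays <= 10; these approach x as k grows, and every other convergent or intermediate fraction in range is farther away.
Largest k: floor((10 - q_0)/q_1) = floor((10 - 1)/2) = 4.
That gives (4*9 + 4)/(4*2 + 1) = 40/9.
Compare the errors: |x - 9/2| = |67*2 - 9*15|/(15*2) = 1/30, and |x - 40/9| = |67*9 - 40*15|/(15*9) = 3/135.
Cross-multiplying, 3*30 = 90 < 135 = 1*135, so 3/135 is smaller: the intermediate fraction 40/9 is closer to x than 9/2.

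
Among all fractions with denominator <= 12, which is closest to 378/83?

Expand x = 378/83 as a continued fraction with the Euclidean algorithm:
  378 = 4*83 + 46, so a_0 = 4.
  83 = 1*46 + 37, so a_1 = 1.
  46 = 1*37 + 9, so a_2 = 1.
  37 = 4*9 + 1, so a_3 = 4.
  9 = 9*1 + 0, so a_4 = 9.
so x = [4; 1, 1, 4, 9].
Convergents (p_i = a_i*p_{i-1} + p_{i-2}, q_i = a_i*q_{i-1} + q_{i-2} with p_{-2}=0, p_{-1}=1, q_{-2}=1, q_{-1}=0), until the denominator exceeds 12:
  i=0: a_0=4, p_0 = 4*1 + 0 = 4, q_0 = 4*0 + 1 = 1.
  i=1: a_1=1, p_1 = 1*4 + 1 = 5, q_1 = 1*1 + 0 = 1.
  i=2: a_2=1, p_2 = 1*5 + 4 = 9, q_2 = 1*1 + 1 = 2.
  i=3: a_3=4, p_3 = 4*9 + 5 = 41, q_3 = 4*2 + 1 = 9.
  i=4: a_4=9, p_4 = 9*41 + 9 = 378, q_4 = 9*9 + 2 = 83.
q_4 = 83 > 12, so the last convergent with denominator <= 12 is p_3/q_3 = 41/9.
The closest fraction with denominator <= 12 is either p_3/q_3 or the intermediate fraction (k*p_3 + p_2)/(k*q_3 + q_2) with the largest k >= 1 whose denominator stays <= 12; these approach x as k grows, and every other convergent or intermediate fraction in range is farther away.
Largest k: floor((12 - q_2)/q_3) = floor((12 - 2)/9) = 1.
That gives (1*41 + 9)/(1*9 + 2) = 50/11.
Compare the errors: |x - 41/9| = |378*9 - 41*83|/(83*9) = 1/747, and |x - 50/11| = |378*11 - 50*83|/(83*11) = 8/913.
Cross-multiplying, 1*913 = 913 < 5976 = 8*747, so 1/747 is smaller: the convergent 41/9 is closer to x than 50/11.

41/9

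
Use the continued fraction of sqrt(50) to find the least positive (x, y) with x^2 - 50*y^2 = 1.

First expand sqrt(50) as a continued fraction. With x_i = (sqrt(50) + m_i)/d_i and (m_0, d_0) = (0, 1): a_0 = floor(sqrt(50)) = 7, since 7^2 = 49 <= 50 < 64 = 8^2.
Iterate m_{i+1} = d_i*a_i - m_i, d_{i+1} = (50 - m_{i+1}^2)/d_i, a_{i+1} = floor((a_0 + m_{i+1})/d_{i+1}):
  m_1 = 1*7 - 0 = 7, d_1 = (50 - 7^2)/1 = 1/1 = 1, a_1 = floor((7 + 7)/1) = 14.
  m_2 = 1*14 - 7 = 7, d_2 = (50 - 7^2)/1 = 1/1 = 1: (m_2, d_2) = (m_1, d_1) = (7, 1), so from here the quotient a_1 repeats; the period length is 1.
So sqrt(50) = [7; (14)] with period length k = 1.
k is odd, so (p_{k-1}, q_{k-1}) only solves x^2 - 50y^2 = -1 and the fundamental solution of x^2 - 50y^2 = 1 is (p_{2k-1}, q_{2k-1}) = (p_1, q_1); compute convergents through index 1, running through the period twice.
Convergents (p_i = a_i*p_{i-1} + p_{i-2}, q_i = a_i*q_{i-1} + q_{i-2} with p_{-2}=0, p_{-1}=1, q_{-2}=1, q_{-1}=0):
  i=0: a_0=7, p_0 = 7*1 + 0 = 7, q_0 = 7*0 + 1 = 1.
  i=1: a_1=14, p_1 = 14*7 + 1 = 99, q_1 = 14*1 + 0 = 14.
Indeed p_0^2 - 50*q_0^2 = 49 - 50 = -1, not +1.
Check: 99^2 - 50*14^2 = 9801 - 9800 = 1, so (x, y) = (99, 14) solves the equation, and by the theorem it is the least positive solution.

(x, y) = (99, 14)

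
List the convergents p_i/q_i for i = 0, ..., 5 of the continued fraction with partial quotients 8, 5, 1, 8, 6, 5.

8/1, 41/5, 49/6, 433/53, 2647/324, 13668/1673

Using the convergent recurrence p_i = a_i*p_{i-1} + p_{i-2}, q_i = a_i*q_{i-1} + q_{i-2} with p_{-2}=0, p_{-1}=1, q_{-2}=1, q_{-1}=0:
  i=0: a_0=8, p_0 = 8*1 + 0 = 8, q_0 = 8*0 + 1 = 1.
  i=1: a_1=5, p_1 = 5*8 + 1 = 41, q_1 = 5*1 + 0 = 5.
  i=2: a_2=1, p_2 = 1*41 + 8 = 49, q_2 = 1*5 + 1 = 6.
  i=3: a_3=8, p_3 = 8*49 + 41 = 433, q_3 = 8*6 + 5 = 53.
  i=4: a_4=6, p_4 = 6*433 + 49 = 2647, q_4 = 6*53 + 6 = 324.
  i=5: a_5=5, p_5 = 5*2647 + 433 = 13668, q_5 = 5*324 + 53 = 1673.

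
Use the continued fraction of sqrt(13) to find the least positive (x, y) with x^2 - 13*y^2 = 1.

(x, y) = (649, 180)

First expand sqrt(13) as a continued fraction. With x_i = (sqrt(13) + m_i)/d_i and (m_0, d_0) = (0, 1): a_0 = floor(sqrt(13)) = 3, since 3^2 = 9 <= 13 < 16 = 4^2.
Iterate m_{i+1} = d_i*a_i - m_i, d_{i+1} = (13 - m_{i+1}^2)/d_i, a_{i+1} = floor((a_0 + m_{i+1})/d_{i+1}):
  m_1 = 1*3 - 0 = 3, d_1 = (13 - 3^2)/1 = 4/1 = 4, a_1 = floor((3 + 3)/4) = 1.
  m_2 = 4*1 - 3 = 1, d_2 = (13 - 1^2)/4 = 12/4 = 3, a_2 = floor((3 + 1)/3) = 1.
  m_3 = 3*1 - 1 = 2, d_3 = (13 - 2^2)/3 = 9/3 = 3, a_3 = floor((3 + 2)/3) = 1.
  m_4 = 3*1 - 2 = 1, d_4 = (13 - 1^2)/3 = 12/3 = 4, a_4 = floor((3 + 1)/4) = 1.
  m_5 = 4*1 - 1 = 3, d_5 = (13 - 3^2)/4 = 4/4 = 1, a_5 = floor((3 + 3)/1) = 6.
  m_6 = 1*6 - 3 = 3, d_6 = (13 - 3^2)/1 = 4/1 = 4: (m_6, d_6) = (m_1, d_1) = (3, 4), so from here the quotients repeat a_1, ..., a_5; the period length is 5.
So sqrt(13) = [3; (1, 1, 1, 1, 6)] with period length k = 5.
k is odd, so (p_{k-1}, q_{k-1}) only solves x^2 - 13y^2 = -1 and the fundamental solution of x^2 - 13y^2 = 1 is (p_{2k-1}, q_{2k-1}) = (p_9, q_9); compute convergents through index 9, running through the period twice.
Convergents (p_i = a_i*p_{i-1} + p_{i-2}, q_i = a_i*q_{i-1} + q_{i-2} with p_{-2}=0, p_{-1}=1, q_{-2}=1, q_{-1}=0):
  i=0: a_0=3, p_0 = 3*1 + 0 = 3, q_0 = 3*0 + 1 = 1.
  i=1: a_1=1, p_1 = 1*3 + 1 = 4, q_1 = 1*1 + 0 = 1.
  i=2: a_2=1, p_2 = 1*4 + 3 = 7, q_2 = 1*1 + 1 = 2.
  i=3: a_3=1, p_3 = 1*7 + 4 = 11, q_3 = 1*2 + 1 = 3.
  i=4: a_4=1, p_4 = 1*11 + 7 = 18, q_4 = 1*3 + 2 = 5.
  i=5: a_5=6, p_5 = 6*18 + 11 = 119, q_5 = 6*5 + 3 = 33.
  i=6: a_6=1, p_6 = 1*119 + 18 = 137, q_6 = 1*33 + 5 = 38.
  i=7: a_7=1, p_7 = 1*137 + 119 = 256, q_7 = 1*38 + 33 = 71.
  i=8: a_8=1, p_8 = 1*256 + 137 = 393, q_8 = 1*71 + 38 = 109.
  i=9: a_9=1, p_9 = 1*393 + 256 = 649, q_9 = 1*109 + 71 = 180.
Indeed p_4^2 - 13*q_4^2 = 324 - 325 = -1, not +1.
Check: 649^2 - 13*180^2 = 421201 - 421200 = 1, so (x, y) = (649, 180) solves the equation, and by the theorem it is the least positive solution.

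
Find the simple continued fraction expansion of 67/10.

[6; 1, 2, 3]

Run the Euclidean algorithm on 67 and 10; the successive quotients are the partial quotients a_0, a_1, ... (each step inverts the fractional part left over by the previous one):
  67 = 6*10 + 7, so a_0 = 6.
  10 = 1*7 + 3, so a_1 = 1.
  7 = 2*3 + 1, so a_2 = 2.
  3 = 3*1 + 0, so a_3 = 3.
The remainder reaches 0 after 4 divisions, so the expansion has 4 partial quotients, read off in order.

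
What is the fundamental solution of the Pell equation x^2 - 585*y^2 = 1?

First expand sqrt(585) as a continued fraction. With x_i = (sqrt(585) + m_i)/d_i and (m_0, d_0) = (0, 1): a_0 = floor(sqrt(585)) = 24, since 24^2 = 576 <= 585 < 625 = 25^2.
Iterate m_{i+1} = d_i*a_i - m_i, d_{i+1} = (585 - m_{i+1}^2)/d_i, a_{i+1} = floor((a_0 + m_{i+1})/d_{i+1}):
  m_1 = 1*24 - 0 = 24, d_1 = (585 - 24^2)/1 = 9/1 = 9, a_1 = floor((24 + 24)/9) = 5.
  m_2 = 9*5 - 24 = 21, d_2 = (585 - 21^2)/9 = 144/9 = 16, a_2 = floor((24 + 21)/16) = 2.
  m_3 = 16*2 - 21 = 11, d_3 = (585 - 11^2)/16 = 464/16 = 29, a_3 = floor((24 + 11)/29) = 1.
  m_4 = 29*1 - 11 = 18, d_4 = (585 - 18^2)/29 = 261/29 = 9, a_4 = floor((24 + 18)/9) = 4.
  m_5 = 9*4 - 18 = 18, d_5 = (585 - 18^2)/9 = 261/9 = 29, a_5 = floor((24 + 18)/29) = 1.
  m_6 = 29*1 - 18 = 11, d_6 = (585 - 11^2)/29 = 464/29 = 16, a_6 = floor((24 + 11)/16) = 2.
  m_7 = 16*2 - 11 = 21, d_7 = (585 - 21^2)/16 = 144/16 = 9, a_7 = floor((24 + 21)/9) = 5.
  m_8 = 9*5 - 21 = 24, d_8 = (585 - 24^2)/9 = 9/9 = 1, a_8 = floor((24 + 24)/1) = 48.
  m_9 = 1*48 - 24 = 24, d_9 = (585 - 24^2)/1 = 9/1 = 9: (m_9, d_9) = (m_1, d_1) = (24, 9), so from here the quotients repeat a_1, ..., a_8; the period length is 8.
So sqrt(585) = [24; (5, 2, 1, 4, 1, 2, 5, 48)] with period length k = 8.
k is even, so the fundamental solution of x^2 - 585y^2 = 1 is (p_{k-1}, q_{k-1}) = (p_7, q_7); compute convergents through index 7.
Convergents (p_i = a_i*p_{i-1} + p_{i-2}, q_i = a_i*q_{i-1} + q_{i-2} with p_{-2}=0, p_{-1}=1, q_{-2}=1, q_{-1}=0):
  i=0: a_0=24, p_0 = 24*1 + 0 = 24, q_0 = 24*0 + 1 = 1.
  i=1: a_1=5, p_1 = 5*24 + 1 = 121, q_1 = 5*1 + 0 = 5.
  i=2: a_2=2, p_2 = 2*121 + 24 = 266, q_2 = 2*5 + 1 = 11.
  i=3: a_3=1, p_3 = 1*266 + 121 = 387, q_3 = 1*11 + 5 = 16.
  i=4: a_4=4, p_4 = 4*387 + 266 = 1814, q_4 = 4*16 + 11 = 75.
  i=5: a_5=1, p_5 = 1*1814 + 387 = 2201, q_5 = 1*75 + 16 = 91.
  i=6: a_6=2, p_6 = 2*2201 + 1814 = 6216, q_6 = 2*91 + 75 = 257.
  i=7: a_7=5, p_7 = 5*6216 + 2201 = 33281, q_7 = 5*257 + 91 = 1376.
Check: 33281^2 - 585*1376^2 = 1107624961 - 1107624960 = 1, so (x, y) = (33281, 1376) solves the equation, and by the theorem it is the least positive solution.

(x, y) = (33281, 1376)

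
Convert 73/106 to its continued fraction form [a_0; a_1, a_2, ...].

Run the Euclidean algorithm on 73 and 106; the successive quotients are the partial quotients a_0, a_1, ... (each step inverts the fractional part left over by the previous one):
  73 = 0*106 + 73, so a_0 = 0.
  106 = 1*73 + 33, so a_1 = 1.
  73 = 2*33 + 7, so a_2 = 2.
  33 = 4*7 + 5, so a_3 = 4.
  7 = 1*5 + 2, so a_4 = 1.
  5 = 2*2 + 1, so a_5 = 2.
  2 = 2*1 + 0, so a_6 = 2.
The remainder reaches 0 after 7 divisions, so the expansion has 7 partial quotients, read off in order.

[0; 1, 2, 4, 1, 2, 2]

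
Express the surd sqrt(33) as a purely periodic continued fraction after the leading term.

[5; (1, 2, 1, 10)]

Write x_i = (sqrt(33) + m_i)/d_i with (m_0, d_0) = (0, 1). a_0 = floor(sqrt(33)) = 5, since 5^2 = 25 <= 33 < 36 = 6^2.
Iterate m_{i+1} = d_i*a_i - m_i, d_{i+1} = (33 - m_{i+1}^2)/d_i, a_{i+1} = floor((a_0 + m_{i+1})/d_{i+1}):
  m_1 = 1*5 - 0 = 5, d_1 = (33 - 5^2)/1 = 8/1 = 8, a_1 = floor((5 + 5)/8) = 1.
  m_2 = 8*1 - 5 = 3, d_2 = (33 - 3^2)/8 = 24/8 = 3, a_2 = floor((5 + 3)/3) = 2.
  m_3 = 3*2 - 3 = 3, d_3 = (33 - 3^2)/3 = 24/3 = 8, a_3 = floor((5 + 3)/8) = 1.
  m_4 = 8*1 - 3 = 5, d_4 = (33 - 5^2)/8 = 8/8 = 1, a_4 = floor((5 + 5)/1) = 10.
  m_5 = 1*10 - 5 = 5, d_5 = (33 - 5^2)/1 = 8/1 = 8: (m_5, d_5) = (m_1, d_1) = (5, 8), so from here the quotients repeat a_1, ..., a_4; the period length is 4.
Hence the expansion of sqrt(33) is a_0 = 5 followed by the repeating block 1, 2, 1, 10 (period 4).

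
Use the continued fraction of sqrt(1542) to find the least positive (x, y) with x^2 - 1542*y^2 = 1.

(x, y) = (2592101, 66010)

First expand sqrt(1542) as a continued fraction. With x_i = (sqrt(1542) + m_i)/d_i and (m_0, d_0) = (0, 1): a_0 = floor(sqrt(1542)) = 39, since 39^2 = 1521 <= 1542 < 1600 = 40^2.
Iterate m_{i+1} = d_i*a_i - m_i, d_{i+1} = (1542 - m_{i+1}^2)/d_i, a_{i+1} = floor((a_0 + m_{i+1})/d_{i+1}):
  m_1 = 1*39 - 0 = 39, d_1 = (1542 - 39^2)/1 = 21/1 = 21, a_1 = floor((39 + 39)/21) = 3.
  m_2 = 21*3 - 39 = 24, d_2 = (1542 - 24^2)/21 = 966/21 = 46, a_2 = floor((39 + 24)/46) = 1.
  m_3 = 46*1 - 24 = 22, d_3 = (1542 - 22^2)/46 = 1058/46 = 23, a_3 = floor((39 + 22)/23) = 2.
  m_4 = 23*2 - 22 = 24, d_4 = (1542 - 24^2)/23 = 966/23 = 42, a_4 = floor((39 + 24)/42) = 1.
  m_5 = 42*1 - 24 = 18, d_5 = (1542 - 18^2)/42 = 1218/42 = 29, a_5 = floor((39 + 18)/29) = 1.
  m_6 = 29*1 - 18 = 11, d_6 = (1542 - 11^2)/29 = 1421/29 = 49, a_6 = floor((39 + 11)/49) = 1.
  m_7 = 49*1 - 11 = 38, d_7 = (1542 - 38^2)/49 = 98/49 = 2, a_7 = floor((39 + 38)/2) = 38.
  m_8 = 2*38 - 38 = 38, d_8 = (1542 - 38^2)/2 = 98/2 = 49, a_8 = floor((39 + 38)/49) = 1.
  m_9 = 49*1 - 38 = 11, d_9 = (1542 - 11^2)/49 = 1421/49 = 29, a_9 = floor((39 + 11)/29) = 1.
  m_10 = 29*1 - 11 = 18, d_10 = (1542 - 18^2)/29 = 1218/29 = 42, a_10 = floor((39 + 18)/42) = 1.
  m_11 = 42*1 - 18 = 24, d_11 = (1542 - 24^2)/42 = 966/42 = 23, a_11 = floor((39 + 24)/23) = 2.
  m_12 = 23*2 - 24 = 22, d_12 = (1542 - 22^2)/23 = 1058/23 = 46, a_12 = floor((39 + 22)/46) = 1.
  m_13 = 46*1 - 22 = 24, d_13 = (1542 - 24^2)/46 = 966/46 = 21, a_13 = floor((39 + 24)/21) = 3.
  m_14 = 21*3 - 24 = 39, d_14 = (1542 - 39^2)/21 = 21/21 = 1, a_14 = floor((39 + 39)/1) = 78.
  m_15 = 1*78 - 39 = 39, d_15 = (1542 - 39^2)/1 = 21/1 = 21: (m_15, d_15) = (m_1, d_1) = (39, 21), so from here the quotients repeat a_1, ..., a_14; the period length is 14.
So sqrt(1542) = [39; (3, 1, 2, 1, 1, 1, 38, 1, 1, 1, 2, 1, 3, 78)] with period length k = 14.
k is even, so the fundamental solution of x^2 - 1542y^2 = 1 is (p_{k-1}, q_{k-1}) = (p_13, q_13); compute convergents through index 13.
Convergents (p_i = a_i*p_{i-1} + p_{i-2}, q_i = a_i*q_{i-1} + q_{i-2} with p_{-2}=0, p_{-1}=1, q_{-2}=1, q_{-1}=0):
  i=0: a_0=39, p_0 = 39*1 + 0 = 39, q_0 = 39*0 + 1 = 1.
  i=1: a_1=3, p_1 = 3*39 + 1 = 118, q_1 = 3*1 + 0 = 3.
  i=2: a_2=1, p_2 = 1*118 + 39 = 157, q_2 = 1*3 + 1 = 4.
  i=3: a_3=2, p_3 = 2*157 + 118 = 432, q_3 = 2*4 + 3 = 11.
  i=4: a_4=1, p_4 = 1*432 + 157 = 589, q_4 = 1*11 + 4 = 15.
  i=5: a_5=1, p_5 = 1*589 + 432 = 1021, q_5 = 1*15 + 11 = 26.
  i=6: a_6=1, p_6 = 1*1021 + 589 = 1610, q_6 = 1*26 + 15 = 41.
  i=7: a_7=38, p_7 = 38*1610 + 1021 = 62201, q_7 = 38*41 + 26 = 1584.
  i=8: a_8=1, p_8 = 1*62201 + 1610 = 63811, q_8 = 1*1584 + 41 = 1625.
  i=9: a_9=1, p_9 = 1*63811 + 62201 = 126012, q_9 = 1*1625 + 1584 = 3209.
  i=10: a_10=1, p_10 = 1*126012 + 63811 = 189823, q_10 = 1*3209 + 1625 = 4834.
  i=11: a_11=2, p_11 = 2*189823 + 126012 = 505658, q_11 = 2*4834 + 3209 = 12877.
  i=12: a_12=1, p_12 = 1*505658 + 189823 = 695481, q_12 = 1*12877 + 4834 = 17711.
  i=13: a_13=3, p_13 = 3*695481 + 505658 = 2592101, q_13 = 3*17711 + 12877 = 66010.
Check: 2592101^2 - 1542*66010^2 = 6718987594201 - 6718987594200 = 1, so (x, y) = (2592101, 66010) solves the equation, and by the theorem it is the least positive solution.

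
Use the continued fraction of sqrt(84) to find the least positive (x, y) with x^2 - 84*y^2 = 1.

(x, y) = (55, 6)

First expand sqrt(84) as a continued fraction. With x_i = (sqrt(84) + m_i)/d_i and (m_0, d_0) = (0, 1): a_0 = floor(sqrt(84)) = 9, since 9^2 = 81 <= 84 < 100 = 10^2.
Iterate m_{i+1} = d_i*a_i - m_i, d_{i+1} = (84 - m_{i+1}^2)/d_i, a_{i+1} = floor((a_0 + m_{i+1})/d_{i+1}):
  m_1 = 1*9 - 0 = 9, d_1 = (84 - 9^2)/1 = 3/1 = 3, a_1 = floor((9 + 9)/3) = 6.
  m_2 = 3*6 - 9 = 9, d_2 = (84 - 9^2)/3 = 3/3 = 1, a_2 = floor((9 + 9)/1) = 18.
  m_3 = 1*18 - 9 = 9, d_3 = (84 - 9^2)/1 = 3/1 = 3: (m_3, d_3) = (m_1, d_1) = (9, 3), so from here the quotients repeat a_1, a_2; the period length is 2.
So sqrt(84) = [9; (6, 18)] with period length k = 2.
k is even, so the fundamental solution of x^2 - 84y^2 = 1 is (p_{k-1}, q_{k-1}) = (p_1, q_1); compute convergents through index 1.
Convergents (p_i = a_i*p_{i-1} + p_{i-2}, q_i = a_i*q_{i-1} + q_{i-2} with p_{-2}=0, p_{-1}=1, q_{-2}=1, q_{-1}=0):
  i=0: a_0=9, p_0 = 9*1 + 0 = 9, q_0 = 9*0 + 1 = 1.
  i=1: a_1=6, p_1 = 6*9 + 1 = 55, q_1 = 6*1 + 0 = 6.
Check: 55^2 - 84*6^2 = 3025 - 3024 = 1, so (x, y) = (55, 6) solves the equation, and by the theorem it is the least positive solution.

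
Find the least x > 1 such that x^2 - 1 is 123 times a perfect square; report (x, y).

(x, y) = (122, 11)

First expand sqrt(123) as a continued fraction. With x_i = (sqrt(123) + m_i)/d_i and (m_0, d_0) = (0, 1): a_0 = floor(sqrt(123)) = 11, since 11^2 = 121 <= 123 < 144 = 12^2.
Iterate m_{i+1} = d_i*a_i - m_i, d_{i+1} = (123 - m_{i+1}^2)/d_i, a_{i+1} = floor((a_0 + m_{i+1})/d_{i+1}):
  m_1 = 1*11 - 0 = 11, d_1 = (123 - 11^2)/1 = 2/1 = 2, a_1 = floor((11 + 11)/2) = 11.
  m_2 = 2*11 - 11 = 11, d_2 = (123 - 11^2)/2 = 2/2 = 1, a_2 = floor((11 + 11)/1) = 22.
  m_3 = 1*22 - 11 = 11, d_3 = (123 - 11^2)/1 = 2/1 = 2: (m_3, d_3) = (m_1, d_1) = (11, 2), so from here the quotients repeat a_1, a_2; the period length is 2.
So sqrt(123) = [11; (11, 22)] with period length k = 2.
k is even, so the fundamental solution of x^2 - 123y^2 = 1 is (p_{k-1}, q_{k-1}) = (p_1, q_1); compute convergents through index 1.
Convergents (p_i = a_i*p_{i-1} + p_{i-2}, q_i = a_i*q_{i-1} + q_{i-2} with p_{-2}=0, p_{-1}=1, q_{-2}=1, q_{-1}=0):
  i=0: a_0=11, p_0 = 11*1 + 0 = 11, q_0 = 11*0 + 1 = 1.
  i=1: a_1=11, p_1 = 11*11 + 1 = 122, q_1 = 11*1 + 0 = 11.
Check: 122^2 - 123*11^2 = 14884 - 14883 = 1, so (x, y) = (122, 11) solves the equation, and by the theorem it is the least positive solution.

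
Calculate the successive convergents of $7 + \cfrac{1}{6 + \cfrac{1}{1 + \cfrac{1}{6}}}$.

Using the convergent recurrence p_i = a_i*p_{i-1} + p_{i-2}, q_i = a_i*q_{i-1} + q_{i-2} with p_{-2}=0, p_{-1}=1, q_{-2}=1, q_{-1}=0:
  i=0: a_0=7, p_0 = 7*1 + 0 = 7, q_0 = 7*0 + 1 = 1.
  i=1: a_1=6, p_1 = 6*7 + 1 = 43, q_1 = 6*1 + 0 = 6.
  i=2: a_2=1, p_2 = 1*43 + 7 = 50, q_2 = 1*6 + 1 = 7.
  i=3: a_3=6, p_3 = 6*50 + 43 = 343, q_3 = 6*7 + 6 = 48.

7/1, 43/6, 50/7, 343/48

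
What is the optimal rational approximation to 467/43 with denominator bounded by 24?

239/22

Expand x = 467/43 as a continued fraction with the Euclidean algorithm:
  467 = 10*43 + 37, so a_0 = 10.
  43 = 1*37 + 6, so a_1 = 1.
  37 = 6*6 + 1, so a_2 = 6.
  6 = 6*1 + 0, so a_3 = 6.
so x = [10; 1, 6, 6].
Convergents (p_i = a_i*p_{i-1} + p_{i-2}, q_i = a_i*q_{i-1} + q_{i-2} with p_{-2}=0, p_{-1}=1, q_{-2}=1, q_{-1}=0), until the denominator exceeds 24:
  i=0: a_0=10, p_0 = 10*1 + 0 = 10, q_0 = 10*0 + 1 = 1.
  i=1: a_1=1, p_1 = 1*10 + 1 = 11, q_1 = 1*1 + 0 = 1.
  i=2: a_2=6, p_2 = 6*11 + 10 = 76, q_2 = 6*1 + 1 = 7.
  i=3: a_3=6, p_3 = 6*76 + 11 = 467, q_3 = 6*7 + 1 = 43.
q_3 = 43 > 24, so the last convergent with denominator <= 24 is p_2/q_2 = 76/7.
The closest fraction with denominator <= 24 is either p_2/q_2 or the intermediate fraction (k*p_2 + p_1)/(k*q_2 + q_1) with the largest k >= 1 whose denominator stays <= 24; these approach x as k grows, and every other convergent or intermediate fraction in range is farther away.
Largest k: floor((24 - q_1)/q_2) = floor((24 - 1)/7) = 3.
That gives (3*76 + 11)/(3*7 + 1) = 239/22.
Compare the errors: |x - 76/7| = |467*7 - 76*43|/(43*7) = 1/301, and |x - 239/22| = |467*22 - 239*43|/(43*22) = 3/946.
Cross-multiplying, 3*301 = 903 < 946 = 1*946, so 3/946 is smaller: the intermediate fraction 239/22 is closer to x than 76/7.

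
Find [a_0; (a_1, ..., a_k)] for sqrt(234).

[15; (3, 2, 1, 2, 1, 2, 3, 30)]

Write x_i = (sqrt(234) + m_i)/d_i with (m_0, d_0) = (0, 1). a_0 = floor(sqrt(234)) = 15, since 15^2 = 225 <= 234 < 256 = 16^2.
Iterate m_{i+1} = d_i*a_i - m_i, d_{i+1} = (234 - m_{i+1}^2)/d_i, a_{i+1} = floor((a_0 + m_{i+1})/d_{i+1}):
  m_1 = 1*15 - 0 = 15, d_1 = (234 - 15^2)/1 = 9/1 = 9, a_1 = floor((15 + 15)/9) = 3.
  m_2 = 9*3 - 15 = 12, d_2 = (234 - 12^2)/9 = 90/9 = 10, a_2 = floor((15 + 12)/10) = 2.
  m_3 = 10*2 - 12 = 8, d_3 = (234 - 8^2)/10 = 170/10 = 17, a_3 = floor((15 + 8)/17) = 1.
  m_4 = 17*1 - 8 = 9, d_4 = (234 - 9^2)/17 = 153/17 = 9, a_4 = floor((15 + 9)/9) = 2.
  m_5 = 9*2 - 9 = 9, d_5 = (234 - 9^2)/9 = 153/9 = 17, a_5 = floor((15 + 9)/17) = 1.
  m_6 = 17*1 - 9 = 8, d_6 = (234 - 8^2)/17 = 170/17 = 10, a_6 = floor((15 + 8)/10) = 2.
  m_7 = 10*2 - 8 = 12, d_7 = (234 - 12^2)/10 = 90/10 = 9, a_7 = floor((15 + 12)/9) = 3.
  m_8 = 9*3 - 12 = 15, d_8 = (234 - 15^2)/9 = 9/9 = 1, a_8 = floor((15 + 15)/1) = 30.
  m_9 = 1*30 - 15 = 15, d_9 = (234 - 15^2)/1 = 9/1 = 9: (m_9, d_9) = (m_1, d_1) = (15, 9), so from here the quotients repeat a_1, ..., a_8; the period length is 8.
Hence the expansion of sqrt(234) is a_0 = 15 followed by the repeating block 3, 2, 1, 2, 1, 2, 3, 30 (period 8).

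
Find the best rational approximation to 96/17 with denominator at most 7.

Expand x = 96/17 as a continued fraction with the Euclidean algorithm:
  96 = 5*17 + 11, so a_0 = 5.
  17 = 1*11 + 6, so a_1 = 1.
  11 = 1*6 + 5, so a_2 = 1.
  6 = 1*5 + 1, so a_3 = 1.
  5 = 5*1 + 0, so a_4 = 5.
so x = [5; 1, 1, 1, 5].
Convergents (p_i = a_i*p_{i-1} + p_{i-2}, q_i = a_i*q_{i-1} + q_{i-2} with p_{-2}=0, p_{-1}=1, q_{-2}=1, q_{-1}=0), until the denominator exceeds 7:
  i=0: a_0=5, p_0 = 5*1 + 0 = 5, q_0 = 5*0 + 1 = 1.
  i=1: a_1=1, p_1 = 1*5 + 1 = 6, q_1 = 1*1 + 0 = 1.
  i=2: a_2=1, p_2 = 1*6 + 5 = 11, q_2 = 1*1 + 1 = 2.
  i=3: a_3=1, p_3 = 1*11 + 6 = 17, q_3 = 1*2 + 1 = 3.
  i=4: a_4=5, p_4 = 5*17 + 11 = 96, q_4 = 5*3 + 2 = 17.
q_4 = 17 > 7, so the last convergent with denominator <= 7 is p_3/q_3 = 17/3.
The closest fraction with denominator <= 7 is either p_3/q_3 or the intermediate fraction (k*p_3 + p_2)/(k*q_3 + q_2) with the largest k >= 1 whose denominator stays <= 7; these approach x as k grows, and every other convergent or intermediate fraction in range is farther away.
Largest k: floor((7 - q_2)/q_3) = floor((7 - 2)/3) = 1.
That gives (1*17 + 11)/(1*3 + 2) = 28/5.
Compare the errors: |x - 17/3| = |96*3 - 17*17|/(17*3) = 1/51, and |x - 28/5| = |96*5 - 28*17|/(17*5) = 4/85.
Cross-multiplying, 1*85 = 85 < 204 = 4*51, so 1/51 is smaller: the convergent 17/3 is closer to x than 28/5.

17/3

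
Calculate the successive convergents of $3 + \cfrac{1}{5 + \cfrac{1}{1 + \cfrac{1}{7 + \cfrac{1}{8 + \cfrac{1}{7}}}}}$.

Using the convergent recurrence p_i = a_i*p_{i-1} + p_{i-2}, q_i = a_i*q_{i-1} + q_{i-2} with p_{-2}=0, p_{-1}=1, q_{-2}=1, q_{-1}=0:
  i=0: a_0=3, p_0 = 3*1 + 0 = 3, q_0 = 3*0 + 1 = 1.
  i=1: a_1=5, p_1 = 5*3 + 1 = 16, q_1 = 5*1 + 0 = 5.
  i=2: a_2=1, p_2 = 1*16 + 3 = 19, q_2 = 1*5 + 1 = 6.
  i=3: a_3=7, p_3 = 7*19 + 16 = 149, q_3 = 7*6 + 5 = 47.
  i=4: a_4=8, p_4 = 8*149 + 19 = 1211, q_4 = 8*47 + 6 = 382.
  i=5: a_5=7, p_5 = 7*1211 + 149 = 8626, q_5 = 7*382 + 47 = 2721.

3/1, 16/5, 19/6, 149/47, 1211/382, 8626/2721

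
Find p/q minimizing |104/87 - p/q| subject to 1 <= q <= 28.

31/26

Expand x = 104/87 as a continued fraction with the Euclidean algorithm:
  104 = 1*87 + 17, so a_0 = 1.
  87 = 5*17 + 2, so a_1 = 5.
  17 = 8*2 + 1, so a_2 = 8.
  2 = 2*1 + 0, so a_3 = 2.
so x = [1; 5, 8, 2].
Convergents (p_i = a_i*p_{i-1} + p_{i-2}, q_i = a_i*q_{i-1} + q_{i-2} with p_{-2}=0, p_{-1}=1, q_{-2}=1, q_{-1}=0), until the denominator exceeds 28:
  i=0: a_0=1, p_0 = 1*1 + 0 = 1, q_0 = 1*0 + 1 = 1.
  i=1: a_1=5, p_1 = 5*1 + 1 = 6, q_1 = 5*1 + 0 = 5.
  i=2: a_2=8, p_2 = 8*6 + 1 = 49, q_2 = 8*5 + 1 = 41.
q_2 = 41 > 28, so the last convergent with denominator <= 28 is p_1/q_1 = 6/5.
The closest fraction with denominator <= 28 is either p_1/q_1 or the intermediate fraction (k*p_1 + p_0)/(k*q_1 + q_0) with the largest k >= 1 whose denominator stays <= 28; these approach x as k grows, and every other convergent or intermediate fraction in range is farther away.
Largest k: floor((28 - q_0)/q_1) = floor((28 - 1)/5) = 5.
That gives (5*6 + 1)/(5*5 + 1) = 31/26.
Compare the errors: |x - 6/5| = |104*5 - 6*87|/(87*5) = 2/435, and |x - 31/26| = |104*26 - 31*87|/(87*26) = 7/2262.
Cross-multiplying, 7*435 = 3045 < 4524 = 2*2262, so 7/2262 is smaller: the intermediate fraction 31/26 is closer to x than 6/5.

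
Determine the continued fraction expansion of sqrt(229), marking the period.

[15; (7, 1, 1, 7, 30)]

Write x_i = (sqrt(229) + m_i)/d_i with (m_0, d_0) = (0, 1). a_0 = floor(sqrt(229)) = 15, since 15^2 = 225 <= 229 < 256 = 16^2.
Iterate m_{i+1} = d_i*a_i - m_i, d_{i+1} = (229 - m_{i+1}^2)/d_i, a_{i+1} = floor((a_0 + m_{i+1})/d_{i+1}):
  m_1 = 1*15 - 0 = 15, d_1 = (229 - 15^2)/1 = 4/1 = 4, a_1 = floor((15 + 15)/4) = 7.
  m_2 = 4*7 - 15 = 13, d_2 = (229 - 13^2)/4 = 60/4 = 15, a_2 = floor((15 + 13)/15) = 1.
  m_3 = 15*1 - 13 = 2, d_3 = (229 - 2^2)/15 = 225/15 = 15, a_3 = floor((15 + 2)/15) = 1.
  m_4 = 15*1 - 2 = 13, d_4 = (229 - 13^2)/15 = 60/15 = 4, a_4 = floor((15 + 13)/4) = 7.
  m_5 = 4*7 - 13 = 15, d_5 = (229 - 15^2)/4 = 4/4 = 1, a_5 = floor((15 + 15)/1) = 30.
  m_6 = 1*30 - 15 = 15, d_6 = (229 - 15^2)/1 = 4/1 = 4: (m_6, d_6) = (m_1, d_1) = (15, 4), so from here the quotients repeat a_1, ..., a_5; the period length is 5.
Hence the expansion of sqrt(229) is a_0 = 15 followed by the repeating block 7, 1, 1, 7, 30 (period 5).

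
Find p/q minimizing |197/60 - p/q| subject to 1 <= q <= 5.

13/4

Expand x = 197/60 as a continued fraction with the Euclidean algorithm:
  197 = 3*60 + 17, so a_0 = 3.
  60 = 3*17 + 9, so a_1 = 3.
  17 = 1*9 + 8, so a_2 = 1.
  9 = 1*8 + 1, so a_3 = 1.
  8 = 8*1 + 0, so a_4 = 8.
so x = [3; 3, 1, 1, 8].
Convergents (p_i = a_i*p_{i-1} + p_{i-2}, q_i = a_i*q_{i-1} + q_{i-2} with p_{-2}=0, p_{-1}=1, q_{-2}=1, q_{-1}=0), until the denominator exceeds 5:
  i=0: a_0=3, p_0 = 3*1 + 0 = 3, q_0 = 3*0 + 1 = 1.
  i=1: a_1=3, p_1 = 3*3 + 1 = 10, q_1 = 3*1 + 0 = 3.
  i=2: a_2=1, p_2 = 1*10 + 3 = 13, q_2 = 1*3 + 1 = 4.
  i=3: a_3=1, p_3 = 1*13 + 10 = 23, q_3 = 1*4 + 3 = 7.
q_3 = 7 > 5, so the last convergent with denominator <= 5 is p_2/q_2 = 13/4.
The closest fraction with denominator <= 5 is either p_2/q_2 or the intermediate fraction (k*p_2 + p_1)/(k*q_2 + q_1) with the largest k >= 1 whose denominator stays <= 5; these approach x as k grows, and every other convergent or intermediate fraction in range is farther away.
Largest k: floor((5 - q_1)/q_2) = floor((5 - 3)/4) = 0.
Since k = 0, no intermediate fraction beyond p_2/q_2 has denominator <= 5, so the convergent 13/4 is the closest (its error is |197*4 - 13*60|/(60*4) = 8/240).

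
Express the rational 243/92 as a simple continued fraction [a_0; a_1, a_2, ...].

[2; 1, 1, 1, 3, 1, 2, 2]

Run the Euclidean algorithm on 243 and 92; the successive quotients are the partial quotients a_0, a_1, ... (each step inverts the fractional part left over by the previous one):
  243 = 2*92 + 59, so a_0 = 2.
  92 = 1*59 + 33, so a_1 = 1.
  59 = 1*33 + 26, so a_2 = 1.
  33 = 1*26 + 7, so a_3 = 1.
  26 = 3*7 + 5, so a_4 = 3.
  7 = 1*5 + 2, so a_5 = 1.
  5 = 2*2 + 1, so a_6 = 2.
  2 = 2*1 + 0, so a_7 = 2.
The remainder reaches 0 after 8 divisions, so the expansion has 8 partial quotients, read off in order.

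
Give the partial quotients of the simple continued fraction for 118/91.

Run the Euclidean algorithm on 118 and 91; the successive quotients are the partial quotients a_0, a_1, ... (each step inverts the fractional part left over by the previous one):
  118 = 1*91 + 27, so a_0 = 1.
  91 = 3*27 + 10, so a_1 = 3.
  27 = 2*10 + 7, so a_2 = 2.
  10 = 1*7 + 3, so a_3 = 1.
  7 = 2*3 + 1, so a_4 = 2.
  3 = 3*1 + 0, so a_5 = 3.
The remainder reaches 0 after 6 divisions, so the expansion has 6 partial quotients, read off in order.

[1; 3, 2, 1, 2, 3]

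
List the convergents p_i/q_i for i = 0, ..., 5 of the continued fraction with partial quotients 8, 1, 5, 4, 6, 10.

8/1, 9/1, 53/6, 221/25, 1379/156, 14011/1585

Using the convergent recurrence p_i = a_i*p_{i-1} + p_{i-2}, q_i = a_i*q_{i-1} + q_{i-2} with p_{-2}=0, p_{-1}=1, q_{-2}=1, q_{-1}=0:
  i=0: a_0=8, p_0 = 8*1 + 0 = 8, q_0 = 8*0 + 1 = 1.
  i=1: a_1=1, p_1 = 1*8 + 1 = 9, q_1 = 1*1 + 0 = 1.
  i=2: a_2=5, p_2 = 5*9 + 8 = 53, q_2 = 5*1 + 1 = 6.
  i=3: a_3=4, p_3 = 4*53 + 9 = 221, q_3 = 4*6 + 1 = 25.
  i=4: a_4=6, p_4 = 6*221 + 53 = 1379, q_4 = 6*25 + 6 = 156.
  i=5: a_5=10, p_5 = 10*1379 + 221 = 14011, q_5 = 10*156 + 25 = 1585.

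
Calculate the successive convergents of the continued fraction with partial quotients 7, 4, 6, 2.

7/1, 29/4, 181/25, 391/54

Using the convergent recurrence p_i = a_i*p_{i-1} + p_{i-2}, q_i = a_i*q_{i-1} + q_{i-2} with p_{-2}=0, p_{-1}=1, q_{-2}=1, q_{-1}=0:
  i=0: a_0=7, p_0 = 7*1 + 0 = 7, q_0 = 7*0 + 1 = 1.
  i=1: a_1=4, p_1 = 4*7 + 1 = 29, q_1 = 4*1 + 0 = 4.
  i=2: a_2=6, p_2 = 6*29 + 7 = 181, q_2 = 6*4 + 1 = 25.
  i=3: a_3=2, p_3 = 2*181 + 29 = 391, q_3 = 2*25 + 4 = 54.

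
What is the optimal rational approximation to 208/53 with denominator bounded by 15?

51/13

Expand x = 208/53 as a continued fraction with the Euclidean algorithm:
  208 = 3*53 + 49, so a_0 = 3.
  53 = 1*49 + 4, so a_1 = 1.
  49 = 12*4 + 1, so a_2 = 12.
  4 = 4*1 + 0, so a_3 = 4.
so x = [3; 1, 12, 4].
Convergents (p_i = a_i*p_{i-1} + p_{i-2}, q_i = a_i*q_{i-1} + q_{i-2} with p_{-2}=0, p_{-1}=1, q_{-2}=1, q_{-1}=0), until the denominator exceeds 15:
  i=0: a_0=3, p_0 = 3*1 + 0 = 3, q_0 = 3*0 + 1 = 1.
  i=1: a_1=1, p_1 = 1*3 + 1 = 4, q_1 = 1*1 + 0 = 1.
  i=2: a_2=12, p_2 = 12*4 + 3 = 51, q_2 = 12*1 + 1 = 13.
  i=3: a_3=4, p_3 = 4*51 + 4 = 208, q_3 = 4*13 + 1 = 53.
q_3 = 53 > 15, so the last convergent with denominator <= 15 is p_2/q_2 = 51/13.
The closest fraction with denominator <= 15 is either p_2/q_2 or the intermediate fraction (k*p_2 + p_1)/(k*q_2 + q_1) with the largest k >= 1 whose denominator stays <= 15; these approach x as k grows, and every other convergent or intermediate fraction in range is farther away.
Largest k: floor((15 - q_1)/q_2) = floor((15 - 1)/13) = 1.
That gives (1*51 + 4)/(1*13 + 1) = 55/14.
Compare the errors: |x - 51/13| = |208*13 - 51*53|/(53*13) = 1/689, and |x - 55/14| = |208*14 - 55*53|/(53*14) = 3/742.
Cross-multiplying, 1*742 = 742 < 2067 = 3*689, so 1/689 is smaller: the convergent 51/13 is closer to x than 55/14.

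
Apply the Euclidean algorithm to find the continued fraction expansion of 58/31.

[1; 1, 6, 1, 3]

Run the Euclidean algorithm on 58 and 31; the successive quotients are the partial quotients a_0, a_1, ... (each step inverts the fractional part left over by the previous one):
  58 = 1*31 + 27, so a_0 = 1.
  31 = 1*27 + 4, so a_1 = 1.
  27 = 6*4 + 3, so a_2 = 6.
  4 = 1*3 + 1, so a_3 = 1.
  3 = 3*1 + 0, so a_4 = 3.
The remainder reaches 0 after 5 divisions, so the expansion has 5 partial quotients, read off in order.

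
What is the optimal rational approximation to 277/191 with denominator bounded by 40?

29/20

Expand x = 277/191 as a continued fraction with the Euclidean algorithm:
  277 = 1*191 + 86, so a_0 = 1.
  191 = 2*86 + 19, so a_1 = 2.
  86 = 4*19 + 10, so a_2 = 4.
  19 = 1*10 + 9, so a_3 = 1.
  10 = 1*9 + 1, so a_4 = 1.
  9 = 9*1 + 0, so a_5 = 9.
so x = [1; 2, 4, 1, 1, 9].
Convergents (p_i = a_i*p_{i-1} + p_{i-2}, q_i = a_i*q_{i-1} + q_{i-2} with p_{-2}=0, p_{-1}=1, q_{-2}=1, q_{-1}=0), until the denominator exceeds 40:
  i=0: a_0=1, p_0 = 1*1 + 0 = 1, q_0 = 1*0 + 1 = 1.
  i=1: a_1=2, p_1 = 2*1 + 1 = 3, q_1 = 2*1 + 0 = 2.
  i=2: a_2=4, p_2 = 4*3 + 1 = 13, q_2 = 4*2 + 1 = 9.
  i=3: a_3=1, p_3 = 1*13 + 3 = 16, q_3 = 1*9 + 2 = 11.
  i=4: a_4=1, p_4 = 1*16 + 13 = 29, q_4 = 1*11 + 9 = 20.
  i=5: a_5=9, p_5 = 9*29 + 16 = 277, q_5 = 9*20 + 11 = 191.
q_5 = 191 > 40, so the last convergent with denominator <= 40 is p_4/q_4 = 29/20.
The closest fraction with denominator <= 40 is either p_4/q_4 or the intermediate fraction (k*p_4 + p_3)/(k*q_4 + q_3) with the largest k >= 1 whose denominator stays <= 40; these approach x as k grows, and every other convergent or intermediate fraction in range is farther away.
Largest k: floor((40 - q_3)/q_4) = floor((40 - 11)/20) = 1.
That gives (1*29 + 16)/(1*20 + 11) = 45/31.
Compare the errors: |x - 29/20| = |277*20 - 29*191|/(191*20) = 1/3820, and |x - 45/31| = |277*31 - 45*191|/(191*31) = 8/5921.
Cross-multiplying, 1*5921 = 5921 < 30560 = 8*3820, so 1/3820 is smaller: the convergent 29/20 is closer to x than 45/31.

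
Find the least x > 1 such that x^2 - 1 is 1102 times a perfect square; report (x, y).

First expand sqrt(1102) as a continued fraction. With x_i = (sqrt(1102) + m_i)/d_i and (m_0, d_0) = (0, 1): a_0 = floor(sqrt(1102)) = 33, since 33^2 = 1089 <= 1102 < 1156 = 34^2.
Iterate m_{i+1} = d_i*a_i - m_i, d_{i+1} = (1102 - m_{i+1}^2)/d_i, a_{i+1} = floor((a_0 + m_{i+1})/d_{i+1}):
  m_1 = 1*33 - 0 = 33, d_1 = (1102 - 33^2)/1 = 13/1 = 13, a_1 = floor((33 + 33)/13) = 5.
  m_2 = 13*5 - 33 = 32, d_2 = (1102 - 32^2)/13 = 78/13 = 6, a_2 = floor((33 + 32)/6) = 10.
  m_3 = 6*10 - 32 = 28, d_3 = (1102 - 28^2)/6 = 318/6 = 53, a_3 = floor((33 + 28)/53) = 1.
  m_4 = 53*1 - 28 = 25, d_4 = (1102 - 25^2)/53 = 477/53 = 9, a_4 = floor((33 + 25)/9) = 6.
  m_5 = 9*6 - 25 = 29, d_5 = (1102 - 29^2)/9 = 261/9 = 29, a_5 = floor((33 + 29)/29) = 2.
  m_6 = 29*2 - 29 = 29, d_6 = (1102 - 29^2)/29 = 261/29 = 9, a_6 = floor((33 + 29)/9) = 6.
  m_7 = 9*6 - 29 = 25, d_7 = (1102 - 25^2)/9 = 477/9 = 53, a_7 = floor((33 + 25)/53) = 1.
  m_8 = 53*1 - 25 = 28, d_8 = (1102 - 28^2)/53 = 318/53 = 6, a_8 = floor((33 + 28)/6) = 10.
  m_9 = 6*10 - 28 = 32, d_9 = (1102 - 32^2)/6 = 78/6 = 13, a_9 = floor((33 + 32)/13) = 5.
  m_10 = 13*5 - 32 = 33, d_10 = (1102 - 33^2)/13 = 13/13 = 1, a_10 = floor((33 + 33)/1) = 66.
  m_11 = 1*66 - 33 = 33, d_11 = (1102 - 33^2)/1 = 13/1 = 13: (m_11, d_11) = (m_1, d_1) = (33, 13), so from here the quotients repeat a_1, ..., a_10; the period length is 10.
So sqrt(1102) = [33; (5, 10, 1, 6, 2, 6, 1, 10, 5, 66)] with period length k = 10.
k is even, so the fundamental solution of x^2 - 1102y^2 = 1 is (p_{k-1}, q_{k-1}) = (p_9, q_9); compute convergents through index 9.
Convergents (p_i = a_i*p_{i-1} + p_{i-2}, q_i = a_i*q_{i-1} + q_{i-2} with p_{-2}=0, p_{-1}=1, q_{-2}=1, q_{-1}=0):
  i=0: a_0=33, p_0 = 33*1 + 0 = 33, q_0 = 33*0 + 1 = 1.
  i=1: a_1=5, p_1 = 5*33 + 1 = 166, q_1 = 5*1 + 0 = 5.
  i=2: a_2=10, p_2 = 10*166 + 33 = 1693, q_2 = 10*5 + 1 = 51.
  i=3: a_3=1, p_3 = 1*1693 + 166 = 1859, q_3 = 1*51 + 5 = 56.
  i=4: a_4=6, p_4 = 6*1859 + 1693 = 12847, q_4 = 6*56 + 51 = 387.
  i=5: a_5=2, p_5 = 2*12847 + 1859 = 27553, q_5 = 2*387 + 56 = 830.
  i=6: a_6=6, p_6 = 6*27553 + 12847 = 178165, q_6 = 6*830 + 387 = 5367.
  i=7: a_7=1, p_7 = 1*178165 + 27553 = 205718, q_7 = 1*5367 + 830 = 6197.
  i=8: a_8=10, p_8 = 10*205718 + 178165 = 2235345, q_8 = 10*6197 + 5367 = 67337.
  i=9: a_9=5, p_9 = 5*2235345 + 205718 = 11382443, q_9 = 5*67337 + 6197 = 342882.
Check: 11382443^2 - 1102*342882^2 = 129560008648249 - 129560008648248 = 1, so (x, y) = (11382443, 342882) solves the equation, and by the theorem it is the least positive solution.

(x, y) = (11382443, 342882)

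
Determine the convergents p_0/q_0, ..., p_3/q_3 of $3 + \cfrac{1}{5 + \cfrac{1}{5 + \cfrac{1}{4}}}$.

3/1, 16/5, 83/26, 348/109

Using the convergent recurrence p_i = a_i*p_{i-1} + p_{i-2}, q_i = a_i*q_{i-1} + q_{i-2} with p_{-2}=0, p_{-1}=1, q_{-2}=1, q_{-1}=0:
  i=0: a_0=3, p_0 = 3*1 + 0 = 3, q_0 = 3*0 + 1 = 1.
  i=1: a_1=5, p_1 = 5*3 + 1 = 16, q_1 = 5*1 + 0 = 5.
  i=2: a_2=5, p_2 = 5*16 + 3 = 83, q_2 = 5*5 + 1 = 26.
  i=3: a_3=4, p_3 = 4*83 + 16 = 348, q_3 = 4*26 + 5 = 109.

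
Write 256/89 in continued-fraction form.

Run the Euclidean algorithm on 256 and 89; the successive quotients are the partial quotients a_0, a_1, ... (each step inverts the fractional part left over by the previous one):
  256 = 2*89 + 78, so a_0 = 2.
  89 = 1*78 + 11, so a_1 = 1.
  78 = 7*11 + 1, so a_2 = 7.
  11 = 11*1 + 0, so a_3 = 11.
The remainder reaches 0 after 4 divisions, so the expansion has 4 partial quotients, read off in order.

[2; 1, 7, 11]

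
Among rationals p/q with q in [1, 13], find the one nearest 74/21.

46/13

Expand x = 74/21 as a continued fraction with the Euclidean algorithm:
  74 = 3*21 + 11, so a_0 = 3.
  21 = 1*11 + 10, so a_1 = 1.
  11 = 1*10 + 1, so a_2 = 1.
  10 = 10*1 + 0, so a_3 = 10.
so x = [3; 1, 1, 10].
Convergents (p_i = a_i*p_{i-1} + p_{i-2}, q_i = a_i*q_{i-1} + q_{i-2} with p_{-2}=0, p_{-1}=1, q_{-2}=1, q_{-1}=0), until the denominator exceeds 13:
  i=0: a_0=3, p_0 = 3*1 + 0 = 3, q_0 = 3*0 + 1 = 1.
  i=1: a_1=1, p_1 = 1*3 + 1 = 4, q_1 = 1*1 + 0 = 1.
  i=2: a_2=1, p_2 = 1*4 + 3 = 7, q_2 = 1*1 + 1 = 2.
  i=3: a_3=10, p_3 = 10*7 + 4 = 74, q_3 = 10*2 + 1 = 21.
q_3 = 21 > 13, so the last convergent with denominator <= 13 is p_2/q_2 = 7/2.
The closest fraction with denominator <= 13 is either p_2/q_2 or the intermediate fraction (k*p_2 + p_1)/(k*q_2 + q_1) with the largest k >= 1 whose denominator stays <= 13; these approach x as k grows, and every other convergent or intermediate fraction in range is farther away.
Largest k: floor((13 - q_1)/q_2) = floor((13 - 1)/2) = 6.
That gives (6*7 + 4)/(6*2 + 1) = 46/13.
Compare the errors: |x - 7/2| = |74*2 - 7*21|/(21*2) = 1/42, and |x - 46/13| = |74*13 - 46*21|/(21*13) = 4/273.
Cross-multiplying, 4*42 = 168 < 273 = 1*273, so 4/273 is smaller: the intermediate fraction 46/13 is closer to x than 7/2.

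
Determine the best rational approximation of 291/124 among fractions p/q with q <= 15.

33/14

Expand x = 291/124 as a continued fraction with the Euclidean algorithm:
  291 = 2*124 + 43, so a_0 = 2.
  124 = 2*43 + 38, so a_1 = 2.
  43 = 1*38 + 5, so a_2 = 1.
  38 = 7*5 + 3, so a_3 = 7.
  5 = 1*3 + 2, so a_4 = 1.
  3 = 1*2 + 1, so a_5 = 1.
  2 = 2*1 + 0, so a_6 = 2.
so x = [2; 2, 1, 7, 1, 1, 2].
Convergents (p_i = a_i*p_{i-1} + p_{i-2}, q_i = a_i*q_{i-1} + q_{i-2} with p_{-2}=0, p_{-1}=1, q_{-2}=1, q_{-1}=0), until the denominator exceeds 15:
  i=0: a_0=2, p_0 = 2*1 + 0 = 2, q_0 = 2*0 + 1 = 1.
  i=1: a_1=2, p_1 = 2*2 + 1 = 5, q_1 = 2*1 + 0 = 2.
  i=2: a_2=1, p_2 = 1*5 + 2 = 7, q_2 = 1*2 + 1 = 3.
  i=3: a_3=7, p_3 = 7*7 + 5 = 54, q_3 = 7*3 + 2 = 23.
q_3 = 23 > 15, so the last convergent with denominator <= 15 is p_2/q_2 = 7/3.
The closest fraction with denominator <= 15 is either p_2/q_2 or the intermediate fraction (k*p_2 + p_1)/(k*q_2 + q_1) with the largest k >= 1 whose denominator stays <= 15; these approach x as k grows, and every other convergent or intermediate fraction in range is farther away.
Largest k: floor((15 - q_1)/q_2) = floor((15 - 2)/3) = 4.
That gives (4*7 + 5)/(4*3 + 2) = 33/14.
Compare the errors: |x - 7/3| = |291*3 - 7*124|/(124*3) = 5/372, and |x - 33/14| = |291*14 - 33*124|/(124*14) = 18/1736.
Cross-multiplying, 18*372 = 6696 < 8680 = 5*1736, so 18/1736 is smaller: the intermediate fraction 33/14 is closer to x than 7/3.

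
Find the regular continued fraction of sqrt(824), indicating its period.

Write x_i = (sqrt(824) + m_i)/d_i with (m_0, d_0) = (0, 1). a_0 = floor(sqrt(824)) = 28, since 28^2 = 784 <= 824 < 841 = 29^2.
Iterate m_{i+1} = d_i*a_i - m_i, d_{i+1} = (824 - m_{i+1}^2)/d_i, a_{i+1} = floor((a_0 + m_{i+1})/d_{i+1}):
  m_1 = 1*28 - 0 = 28, d_1 = (824 - 28^2)/1 = 40/1 = 40, a_1 = floor((28 + 28)/40) = 1.
  m_2 = 40*1 - 28 = 12, d_2 = (824 - 12^2)/40 = 680/40 = 17, a_2 = floor((28 + 12)/17) = 2.
  m_3 = 17*2 - 12 = 22, d_3 = (824 - 22^2)/17 = 340/17 = 20, a_3 = floor((28 + 22)/20) = 2.
  m_4 = 20*2 - 22 = 18, d_4 = (824 - 18^2)/20 = 500/20 = 25, a_4 = floor((28 + 18)/25) = 1.
  m_5 = 25*1 - 18 = 7, d_5 = (824 - 7^2)/25 = 775/25 = 31, a_5 = floor((28 + 7)/31) = 1.
  m_6 = 31*1 - 7 = 24, d_6 = (824 - 24^2)/31 = 248/31 = 8, a_6 = floor((28 + 24)/8) = 6.
  m_7 = 8*6 - 24 = 24, d_7 = (824 - 24^2)/8 = 248/8 = 31, a_7 = floor((28 + 24)/31) = 1.
  m_8 = 31*1 - 24 = 7, d_8 = (824 - 7^2)/31 = 775/31 = 25, a_8 = floor((28 + 7)/25) = 1.
  m_9 = 25*1 - 7 = 18, d_9 = (824 - 18^2)/25 = 500/25 = 20, a_9 = floor((28 + 18)/20) = 2.
  m_10 = 20*2 - 18 = 22, d_10 = (824 - 22^2)/20 = 340/20 = 17, a_10 = floor((28 + 22)/17) = 2.
  m_11 = 17*2 - 22 = 12, d_11 = (824 - 12^2)/17 = 680/17 = 40, a_11 = floor((28 + 12)/40) = 1.
  m_12 = 40*1 - 12 = 28, d_12 = (824 - 28^2)/40 = 40/40 = 1, a_12 = floor((28 + 28)/1) = 56.
  m_13 = 1*56 - 28 = 28, d_13 = (824 - 28^2)/1 = 40/1 = 40: (m_13, d_13) = (m_1, d_1) = (28, 40), so from here the quotients repeat a_1, ..., a_12; the period length is 12.
Hence the expansion of sqrt(824) is a_0 = 28 followed by the repeating block 1, 2, 2, 1, 1, 6, 1, 1, 2, 2, 1, 56 (period 12).

[28; (1, 2, 2, 1, 1, 6, 1, 1, 2, 2, 1, 56)]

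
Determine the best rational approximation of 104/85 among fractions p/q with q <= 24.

Expand x = 104/85 as a continued fraction with the Euclidean algorithm:
  104 = 1*85 + 19, so a_0 = 1.
  85 = 4*19 + 9, so a_1 = 4.
  19 = 2*9 + 1, so a_2 = 2.
  9 = 9*1 + 0, so a_3 = 9.
so x = [1; 4, 2, 9].
Convergents (p_i = a_i*p_{i-1} + p_{i-2}, q_i = a_i*q_{i-1} + q_{i-2} with p_{-2}=0, p_{-1}=1, q_{-2}=1, q_{-1}=0), until the denominator exceeds 24:
  i=0: a_0=1, p_0 = 1*1 + 0 = 1, q_0 = 1*0 + 1 = 1.
  i=1: a_1=4, p_1 = 4*1 + 1 = 5, q_1 = 4*1 + 0 = 4.
  i=2: a_2=2, p_2 = 2*5 + 1 = 11, q_2 = 2*4 + 1 = 9.
  i=3: a_3=9, p_3 = 9*11 + 5 = 104, q_3 = 9*9 + 4 = 85.
q_3 = 85 > 24, so the last convergent with denominator <= 24 is p_2/q_2 = 11/9.
The closest fraction with denominator <= 24 is either p_2/q_2 or the intermediate fraction (k*p_2 + p_1)/(k*q_2 + q_1) with the largest k >= 1 whose denominator stays <= 24; these approach x as k grows, and every other convergent or intermediate fraction in range is farther away.
Largest k: floor((24 - q_1)/q_2) = floor((24 - 4)/9) = 2.
That gives (2*11 + 5)/(2*9 + 4) = 27/22.
Compare the errors: |x - 11/9| = |104*9 - 11*85|/(85*9) = 1/765, and |x - 27/22| = |104*22 - 27*85|/(85*22) = 7/1870.
Cross-multiplying, 1*1870 = 1870 < 5355 = 7*765, so 1/765 is smaller: the convergent 11/9 is closer to x than 27/22.

11/9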